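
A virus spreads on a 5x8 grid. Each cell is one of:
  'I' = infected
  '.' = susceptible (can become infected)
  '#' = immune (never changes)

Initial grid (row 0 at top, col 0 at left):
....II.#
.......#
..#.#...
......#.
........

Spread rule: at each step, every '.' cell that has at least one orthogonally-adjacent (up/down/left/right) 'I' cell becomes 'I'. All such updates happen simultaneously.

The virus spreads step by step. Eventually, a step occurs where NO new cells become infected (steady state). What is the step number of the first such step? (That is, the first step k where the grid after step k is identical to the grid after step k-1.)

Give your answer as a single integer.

Step 0 (initial): 2 infected
Step 1: +4 new -> 6 infected
Step 2: +4 new -> 10 infected
Step 3: +5 new -> 15 infected
Step 4: +6 new -> 21 infected
Step 5: +7 new -> 28 infected
Step 6: +4 new -> 32 infected
Step 7: +2 new -> 34 infected
Step 8: +1 new -> 35 infected
Step 9: +0 new -> 35 infected

Answer: 9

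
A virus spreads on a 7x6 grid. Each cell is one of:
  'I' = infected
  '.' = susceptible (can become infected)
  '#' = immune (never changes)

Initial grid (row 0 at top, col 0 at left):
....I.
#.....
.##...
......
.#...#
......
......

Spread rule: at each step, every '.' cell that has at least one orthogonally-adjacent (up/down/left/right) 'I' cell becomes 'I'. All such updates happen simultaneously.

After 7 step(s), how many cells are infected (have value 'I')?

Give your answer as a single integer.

Step 0 (initial): 1 infected
Step 1: +3 new -> 4 infected
Step 2: +4 new -> 8 infected
Step 3: +5 new -> 13 infected
Step 4: +5 new -> 18 infected
Step 5: +3 new -> 21 infected
Step 6: +5 new -> 26 infected
Step 7: +4 new -> 30 infected

Answer: 30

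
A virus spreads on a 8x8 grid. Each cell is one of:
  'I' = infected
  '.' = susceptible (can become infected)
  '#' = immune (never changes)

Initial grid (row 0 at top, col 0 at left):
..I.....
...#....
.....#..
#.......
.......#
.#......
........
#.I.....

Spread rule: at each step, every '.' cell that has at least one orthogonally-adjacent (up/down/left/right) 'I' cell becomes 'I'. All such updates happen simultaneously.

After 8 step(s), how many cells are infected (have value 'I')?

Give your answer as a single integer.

Answer: 58

Derivation:
Step 0 (initial): 2 infected
Step 1: +6 new -> 8 infected
Step 2: +8 new -> 16 infected
Step 3: +11 new -> 27 infected
Step 4: +12 new -> 39 infected
Step 5: +8 new -> 47 infected
Step 6: +6 new -> 53 infected
Step 7: +4 new -> 57 infected
Step 8: +1 new -> 58 infected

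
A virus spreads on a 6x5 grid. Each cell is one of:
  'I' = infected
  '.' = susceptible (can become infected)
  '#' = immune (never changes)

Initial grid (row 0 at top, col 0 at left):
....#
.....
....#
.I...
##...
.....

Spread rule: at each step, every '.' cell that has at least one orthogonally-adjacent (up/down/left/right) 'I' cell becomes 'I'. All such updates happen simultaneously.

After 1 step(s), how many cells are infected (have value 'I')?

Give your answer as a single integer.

Step 0 (initial): 1 infected
Step 1: +3 new -> 4 infected

Answer: 4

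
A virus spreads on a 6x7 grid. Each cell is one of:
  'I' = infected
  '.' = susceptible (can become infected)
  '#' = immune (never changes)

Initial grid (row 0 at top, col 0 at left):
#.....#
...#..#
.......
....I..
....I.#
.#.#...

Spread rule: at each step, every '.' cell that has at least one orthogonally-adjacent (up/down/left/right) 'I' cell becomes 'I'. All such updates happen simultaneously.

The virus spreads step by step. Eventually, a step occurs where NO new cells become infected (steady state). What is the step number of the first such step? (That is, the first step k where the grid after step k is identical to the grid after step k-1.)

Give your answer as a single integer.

Answer: 7

Derivation:
Step 0 (initial): 2 infected
Step 1: +6 new -> 8 infected
Step 2: +7 new -> 15 infected
Step 3: +8 new -> 23 infected
Step 4: +6 new -> 29 infected
Step 5: +4 new -> 33 infected
Step 6: +2 new -> 35 infected
Step 7: +0 new -> 35 infected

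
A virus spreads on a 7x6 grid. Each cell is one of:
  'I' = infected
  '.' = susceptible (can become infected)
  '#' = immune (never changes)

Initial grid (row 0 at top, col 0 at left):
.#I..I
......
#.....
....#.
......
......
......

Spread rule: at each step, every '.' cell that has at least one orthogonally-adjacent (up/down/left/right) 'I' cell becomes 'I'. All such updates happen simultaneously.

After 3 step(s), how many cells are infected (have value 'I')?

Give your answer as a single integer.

Answer: 17

Derivation:
Step 0 (initial): 2 infected
Step 1: +4 new -> 6 infected
Step 2: +5 new -> 11 infected
Step 3: +6 new -> 17 infected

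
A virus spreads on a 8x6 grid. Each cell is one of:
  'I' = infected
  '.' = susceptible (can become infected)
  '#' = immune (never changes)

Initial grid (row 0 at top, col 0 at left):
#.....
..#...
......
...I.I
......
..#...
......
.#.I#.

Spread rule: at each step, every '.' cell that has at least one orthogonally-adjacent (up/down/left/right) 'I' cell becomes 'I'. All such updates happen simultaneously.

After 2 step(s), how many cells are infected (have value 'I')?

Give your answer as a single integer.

Step 0 (initial): 3 infected
Step 1: +8 new -> 11 infected
Step 2: +11 new -> 22 infected

Answer: 22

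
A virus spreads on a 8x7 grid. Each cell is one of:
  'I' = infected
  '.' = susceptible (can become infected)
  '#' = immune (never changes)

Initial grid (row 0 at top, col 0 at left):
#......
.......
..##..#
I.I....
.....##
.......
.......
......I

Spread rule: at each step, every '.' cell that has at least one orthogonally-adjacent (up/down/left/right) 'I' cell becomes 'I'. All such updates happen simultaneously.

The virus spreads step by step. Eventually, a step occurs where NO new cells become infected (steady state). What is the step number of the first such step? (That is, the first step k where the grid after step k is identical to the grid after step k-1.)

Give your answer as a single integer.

Answer: 8

Derivation:
Step 0 (initial): 3 infected
Step 1: +7 new -> 10 infected
Step 2: +10 new -> 20 infected
Step 3: +11 new -> 31 infected
Step 4: +10 new -> 41 infected
Step 5: +5 new -> 46 infected
Step 6: +3 new -> 49 infected
Step 7: +1 new -> 50 infected
Step 8: +0 new -> 50 infected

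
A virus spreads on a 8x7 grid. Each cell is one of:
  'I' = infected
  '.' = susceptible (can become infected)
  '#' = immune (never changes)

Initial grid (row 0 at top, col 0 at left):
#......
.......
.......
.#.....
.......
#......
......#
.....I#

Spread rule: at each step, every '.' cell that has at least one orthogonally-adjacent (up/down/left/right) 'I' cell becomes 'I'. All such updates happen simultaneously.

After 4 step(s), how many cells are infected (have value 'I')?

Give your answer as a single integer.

Answer: 17

Derivation:
Step 0 (initial): 1 infected
Step 1: +2 new -> 3 infected
Step 2: +3 new -> 6 infected
Step 3: +5 new -> 11 infected
Step 4: +6 new -> 17 infected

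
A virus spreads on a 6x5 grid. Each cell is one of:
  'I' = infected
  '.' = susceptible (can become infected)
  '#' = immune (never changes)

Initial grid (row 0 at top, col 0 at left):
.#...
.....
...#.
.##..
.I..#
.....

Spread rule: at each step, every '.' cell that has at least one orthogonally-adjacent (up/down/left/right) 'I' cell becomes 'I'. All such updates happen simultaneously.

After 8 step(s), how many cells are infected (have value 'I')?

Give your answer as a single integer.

Step 0 (initial): 1 infected
Step 1: +3 new -> 4 infected
Step 2: +4 new -> 8 infected
Step 3: +3 new -> 11 infected
Step 4: +4 new -> 15 infected
Step 5: +4 new -> 19 infected
Step 6: +2 new -> 21 infected
Step 7: +3 new -> 24 infected
Step 8: +1 new -> 25 infected

Answer: 25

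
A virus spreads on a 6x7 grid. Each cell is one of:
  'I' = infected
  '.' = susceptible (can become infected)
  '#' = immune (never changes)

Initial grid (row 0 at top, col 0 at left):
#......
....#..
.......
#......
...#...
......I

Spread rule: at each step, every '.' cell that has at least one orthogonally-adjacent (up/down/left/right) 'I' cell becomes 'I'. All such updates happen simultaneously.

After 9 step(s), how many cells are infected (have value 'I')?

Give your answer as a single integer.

Step 0 (initial): 1 infected
Step 1: +2 new -> 3 infected
Step 2: +3 new -> 6 infected
Step 3: +4 new -> 10 infected
Step 4: +4 new -> 14 infected
Step 5: +6 new -> 20 infected
Step 6: +5 new -> 25 infected
Step 7: +5 new -> 30 infected
Step 8: +3 new -> 33 infected
Step 9: +3 new -> 36 infected

Answer: 36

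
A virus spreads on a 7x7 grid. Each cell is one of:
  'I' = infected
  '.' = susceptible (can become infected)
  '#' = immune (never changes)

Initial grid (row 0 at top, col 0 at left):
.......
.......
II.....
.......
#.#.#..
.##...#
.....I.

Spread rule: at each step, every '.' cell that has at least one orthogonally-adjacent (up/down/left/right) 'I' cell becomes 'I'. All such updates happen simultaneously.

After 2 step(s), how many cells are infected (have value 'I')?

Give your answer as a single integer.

Step 0 (initial): 3 infected
Step 1: +8 new -> 11 infected
Step 2: +9 new -> 20 infected

Answer: 20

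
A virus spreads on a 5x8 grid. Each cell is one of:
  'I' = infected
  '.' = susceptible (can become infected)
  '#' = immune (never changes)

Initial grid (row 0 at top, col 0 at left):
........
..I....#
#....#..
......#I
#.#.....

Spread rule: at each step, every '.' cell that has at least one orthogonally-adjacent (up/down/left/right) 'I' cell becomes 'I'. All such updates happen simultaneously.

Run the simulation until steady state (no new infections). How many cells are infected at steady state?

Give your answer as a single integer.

Answer: 34

Derivation:
Step 0 (initial): 2 infected
Step 1: +6 new -> 8 infected
Step 2: +9 new -> 17 infected
Step 3: +8 new -> 25 infected
Step 4: +8 new -> 33 infected
Step 5: +1 new -> 34 infected
Step 6: +0 new -> 34 infected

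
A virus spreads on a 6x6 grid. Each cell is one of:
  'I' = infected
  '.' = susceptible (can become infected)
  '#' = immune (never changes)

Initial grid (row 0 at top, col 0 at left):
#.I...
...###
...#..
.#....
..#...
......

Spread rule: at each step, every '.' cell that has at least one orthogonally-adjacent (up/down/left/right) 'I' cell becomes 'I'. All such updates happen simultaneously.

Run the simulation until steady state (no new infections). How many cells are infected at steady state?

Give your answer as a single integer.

Step 0 (initial): 1 infected
Step 1: +3 new -> 4 infected
Step 2: +3 new -> 7 infected
Step 3: +4 new -> 11 infected
Step 4: +2 new -> 13 infected
Step 5: +3 new -> 16 infected
Step 6: +5 new -> 21 infected
Step 7: +6 new -> 27 infected
Step 8: +2 new -> 29 infected
Step 9: +0 new -> 29 infected

Answer: 29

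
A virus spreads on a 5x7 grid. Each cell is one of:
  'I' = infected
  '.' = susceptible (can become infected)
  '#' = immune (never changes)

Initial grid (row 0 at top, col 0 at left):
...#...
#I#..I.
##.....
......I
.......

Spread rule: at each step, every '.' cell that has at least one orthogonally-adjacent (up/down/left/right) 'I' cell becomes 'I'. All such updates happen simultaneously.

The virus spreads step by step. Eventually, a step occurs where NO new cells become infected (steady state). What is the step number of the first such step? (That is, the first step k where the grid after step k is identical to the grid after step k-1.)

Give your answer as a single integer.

Step 0 (initial): 3 infected
Step 1: +8 new -> 11 infected
Step 2: +8 new -> 19 infected
Step 3: +3 new -> 22 infected
Step 4: +3 new -> 25 infected
Step 5: +2 new -> 27 infected
Step 6: +2 new -> 29 infected
Step 7: +1 new -> 30 infected
Step 8: +0 new -> 30 infected

Answer: 8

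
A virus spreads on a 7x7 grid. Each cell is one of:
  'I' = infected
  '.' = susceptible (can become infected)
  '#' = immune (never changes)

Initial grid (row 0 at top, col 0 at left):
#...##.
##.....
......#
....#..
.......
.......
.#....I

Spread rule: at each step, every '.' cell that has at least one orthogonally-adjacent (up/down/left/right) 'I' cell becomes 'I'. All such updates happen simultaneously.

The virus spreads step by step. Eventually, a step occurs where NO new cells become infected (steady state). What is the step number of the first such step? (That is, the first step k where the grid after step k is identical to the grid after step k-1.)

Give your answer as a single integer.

Step 0 (initial): 1 infected
Step 1: +2 new -> 3 infected
Step 2: +3 new -> 6 infected
Step 3: +4 new -> 10 infected
Step 4: +4 new -> 14 infected
Step 5: +3 new -> 17 infected
Step 6: +5 new -> 22 infected
Step 7: +6 new -> 28 infected
Step 8: +6 new -> 34 infected
Step 9: +4 new -> 38 infected
Step 10: +2 new -> 40 infected
Step 11: +1 new -> 41 infected
Step 12: +0 new -> 41 infected

Answer: 12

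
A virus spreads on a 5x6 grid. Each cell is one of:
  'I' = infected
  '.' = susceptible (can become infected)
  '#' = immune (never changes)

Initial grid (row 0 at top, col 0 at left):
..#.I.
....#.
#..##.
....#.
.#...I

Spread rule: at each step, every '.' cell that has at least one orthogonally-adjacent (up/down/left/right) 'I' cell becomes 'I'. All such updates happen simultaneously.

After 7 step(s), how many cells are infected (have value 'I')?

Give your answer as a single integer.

Step 0 (initial): 2 infected
Step 1: +4 new -> 6 infected
Step 2: +4 new -> 10 infected
Step 3: +3 new -> 13 infected
Step 4: +3 new -> 16 infected
Step 5: +4 new -> 20 infected
Step 6: +2 new -> 22 infected
Step 7: +1 new -> 23 infected

Answer: 23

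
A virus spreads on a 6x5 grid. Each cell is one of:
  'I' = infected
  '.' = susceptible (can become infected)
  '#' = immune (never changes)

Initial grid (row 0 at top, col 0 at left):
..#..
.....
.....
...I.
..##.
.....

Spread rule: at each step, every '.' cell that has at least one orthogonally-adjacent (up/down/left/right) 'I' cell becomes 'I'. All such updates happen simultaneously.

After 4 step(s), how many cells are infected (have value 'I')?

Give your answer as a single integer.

Step 0 (initial): 1 infected
Step 1: +3 new -> 4 infected
Step 2: +5 new -> 9 infected
Step 3: +7 new -> 16 infected
Step 4: +6 new -> 22 infected

Answer: 22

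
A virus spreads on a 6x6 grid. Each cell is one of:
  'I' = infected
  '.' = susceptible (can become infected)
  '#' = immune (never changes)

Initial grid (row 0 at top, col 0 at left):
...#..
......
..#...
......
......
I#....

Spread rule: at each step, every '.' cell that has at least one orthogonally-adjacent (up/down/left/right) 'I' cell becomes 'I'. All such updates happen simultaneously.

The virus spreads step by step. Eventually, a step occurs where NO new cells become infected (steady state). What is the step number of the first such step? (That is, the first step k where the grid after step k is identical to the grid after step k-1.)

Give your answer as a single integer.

Step 0 (initial): 1 infected
Step 1: +1 new -> 2 infected
Step 2: +2 new -> 4 infected
Step 3: +3 new -> 7 infected
Step 4: +5 new -> 12 infected
Step 5: +5 new -> 17 infected
Step 6: +6 new -> 23 infected
Step 7: +5 new -> 28 infected
Step 8: +2 new -> 30 infected
Step 9: +2 new -> 32 infected
Step 10: +1 new -> 33 infected
Step 11: +0 new -> 33 infected

Answer: 11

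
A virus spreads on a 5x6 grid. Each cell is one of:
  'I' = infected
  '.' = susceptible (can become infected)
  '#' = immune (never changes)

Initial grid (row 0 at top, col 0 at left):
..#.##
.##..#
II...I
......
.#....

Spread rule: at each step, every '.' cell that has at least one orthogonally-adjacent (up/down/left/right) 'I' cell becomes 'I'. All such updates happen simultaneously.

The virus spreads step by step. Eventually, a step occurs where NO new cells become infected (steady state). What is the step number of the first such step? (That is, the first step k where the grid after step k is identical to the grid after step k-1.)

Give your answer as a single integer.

Answer: 5

Derivation:
Step 0 (initial): 3 infected
Step 1: +6 new -> 9 infected
Step 2: +7 new -> 16 infected
Step 3: +5 new -> 21 infected
Step 4: +2 new -> 23 infected
Step 5: +0 new -> 23 infected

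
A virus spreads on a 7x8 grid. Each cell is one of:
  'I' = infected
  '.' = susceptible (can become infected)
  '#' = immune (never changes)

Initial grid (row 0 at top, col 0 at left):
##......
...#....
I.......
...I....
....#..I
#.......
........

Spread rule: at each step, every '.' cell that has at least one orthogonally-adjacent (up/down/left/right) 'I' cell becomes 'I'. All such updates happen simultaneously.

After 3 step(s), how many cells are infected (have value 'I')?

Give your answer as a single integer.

Answer: 37

Derivation:
Step 0 (initial): 3 infected
Step 1: +10 new -> 13 infected
Step 2: +13 new -> 26 infected
Step 3: +11 new -> 37 infected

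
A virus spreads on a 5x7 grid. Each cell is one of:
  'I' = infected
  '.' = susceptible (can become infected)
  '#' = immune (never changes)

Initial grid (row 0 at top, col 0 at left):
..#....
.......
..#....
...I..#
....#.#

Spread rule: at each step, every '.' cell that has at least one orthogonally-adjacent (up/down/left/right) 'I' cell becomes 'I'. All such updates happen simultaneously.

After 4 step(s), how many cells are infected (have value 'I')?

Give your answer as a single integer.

Answer: 24

Derivation:
Step 0 (initial): 1 infected
Step 1: +4 new -> 5 infected
Step 2: +5 new -> 10 infected
Step 3: +8 new -> 18 infected
Step 4: +6 new -> 24 infected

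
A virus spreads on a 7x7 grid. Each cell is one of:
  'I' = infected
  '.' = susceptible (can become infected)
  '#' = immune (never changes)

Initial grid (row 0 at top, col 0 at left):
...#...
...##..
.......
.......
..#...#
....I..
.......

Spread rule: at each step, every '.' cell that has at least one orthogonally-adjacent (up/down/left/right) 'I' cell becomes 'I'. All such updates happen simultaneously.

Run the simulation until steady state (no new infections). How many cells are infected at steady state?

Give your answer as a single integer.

Answer: 44

Derivation:
Step 0 (initial): 1 infected
Step 1: +4 new -> 5 infected
Step 2: +7 new -> 12 infected
Step 3: +6 new -> 18 infected
Step 4: +7 new -> 25 infected
Step 5: +6 new -> 31 infected
Step 6: +5 new -> 36 infected
Step 7: +5 new -> 41 infected
Step 8: +2 new -> 43 infected
Step 9: +1 new -> 44 infected
Step 10: +0 new -> 44 infected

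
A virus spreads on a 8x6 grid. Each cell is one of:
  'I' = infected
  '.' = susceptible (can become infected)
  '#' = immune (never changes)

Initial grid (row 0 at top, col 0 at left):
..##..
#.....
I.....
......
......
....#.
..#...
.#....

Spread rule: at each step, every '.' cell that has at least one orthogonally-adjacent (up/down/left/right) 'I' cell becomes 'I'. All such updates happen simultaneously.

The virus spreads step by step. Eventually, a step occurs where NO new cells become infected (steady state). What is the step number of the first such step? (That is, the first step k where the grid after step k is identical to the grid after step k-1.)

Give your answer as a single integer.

Step 0 (initial): 1 infected
Step 1: +2 new -> 3 infected
Step 2: +4 new -> 7 infected
Step 3: +6 new -> 13 infected
Step 4: +7 new -> 20 infected
Step 5: +7 new -> 27 infected
Step 6: +5 new -> 32 infected
Step 7: +3 new -> 35 infected
Step 8: +3 new -> 38 infected
Step 9: +3 new -> 41 infected
Step 10: +1 new -> 42 infected
Step 11: +0 new -> 42 infected

Answer: 11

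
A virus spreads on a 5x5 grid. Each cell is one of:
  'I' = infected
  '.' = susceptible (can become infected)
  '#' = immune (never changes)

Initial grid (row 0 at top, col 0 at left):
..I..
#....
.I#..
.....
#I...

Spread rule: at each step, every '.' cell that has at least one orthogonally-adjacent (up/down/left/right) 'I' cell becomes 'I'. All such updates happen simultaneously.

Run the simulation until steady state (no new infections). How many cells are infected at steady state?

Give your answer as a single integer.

Answer: 22

Derivation:
Step 0 (initial): 3 infected
Step 1: +7 new -> 10 infected
Step 2: +6 new -> 16 infected
Step 3: +4 new -> 20 infected
Step 4: +2 new -> 22 infected
Step 5: +0 new -> 22 infected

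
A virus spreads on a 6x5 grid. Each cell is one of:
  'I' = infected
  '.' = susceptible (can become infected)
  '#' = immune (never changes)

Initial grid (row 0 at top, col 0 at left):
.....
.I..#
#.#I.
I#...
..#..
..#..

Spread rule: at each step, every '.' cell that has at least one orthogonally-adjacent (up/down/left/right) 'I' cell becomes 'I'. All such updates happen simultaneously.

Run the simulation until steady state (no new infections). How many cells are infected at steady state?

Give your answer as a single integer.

Answer: 24

Derivation:
Step 0 (initial): 3 infected
Step 1: +8 new -> 11 infected
Step 2: +8 new -> 19 infected
Step 3: +4 new -> 23 infected
Step 4: +1 new -> 24 infected
Step 5: +0 new -> 24 infected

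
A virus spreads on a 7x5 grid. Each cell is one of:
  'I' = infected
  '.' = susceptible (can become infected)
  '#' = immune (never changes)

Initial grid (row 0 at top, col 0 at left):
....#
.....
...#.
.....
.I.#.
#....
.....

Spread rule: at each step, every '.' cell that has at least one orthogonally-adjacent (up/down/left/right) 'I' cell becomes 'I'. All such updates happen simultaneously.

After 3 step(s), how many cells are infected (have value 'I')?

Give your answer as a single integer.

Answer: 17

Derivation:
Step 0 (initial): 1 infected
Step 1: +4 new -> 5 infected
Step 2: +5 new -> 10 infected
Step 3: +7 new -> 17 infected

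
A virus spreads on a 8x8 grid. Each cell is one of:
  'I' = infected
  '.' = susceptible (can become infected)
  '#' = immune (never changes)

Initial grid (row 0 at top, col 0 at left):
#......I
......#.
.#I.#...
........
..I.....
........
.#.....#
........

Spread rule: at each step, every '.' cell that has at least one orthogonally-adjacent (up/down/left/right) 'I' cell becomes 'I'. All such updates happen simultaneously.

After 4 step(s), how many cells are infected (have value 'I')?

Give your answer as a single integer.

Answer: 49

Derivation:
Step 0 (initial): 3 infected
Step 1: +8 new -> 11 infected
Step 2: +12 new -> 23 infected
Step 3: +15 new -> 38 infected
Step 4: +11 new -> 49 infected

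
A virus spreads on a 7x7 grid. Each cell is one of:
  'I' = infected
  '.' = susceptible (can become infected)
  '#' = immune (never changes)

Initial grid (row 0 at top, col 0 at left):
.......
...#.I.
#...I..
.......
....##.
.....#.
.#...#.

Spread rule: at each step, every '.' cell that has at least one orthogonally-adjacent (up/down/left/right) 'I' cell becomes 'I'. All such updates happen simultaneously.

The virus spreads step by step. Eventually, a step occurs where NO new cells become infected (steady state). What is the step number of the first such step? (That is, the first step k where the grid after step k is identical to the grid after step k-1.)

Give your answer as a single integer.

Answer: 9

Derivation:
Step 0 (initial): 2 infected
Step 1: +6 new -> 8 infected
Step 2: +6 new -> 14 infected
Step 3: +6 new -> 20 infected
Step 4: +6 new -> 26 infected
Step 5: +8 new -> 34 infected
Step 6: +6 new -> 40 infected
Step 7: +1 new -> 41 infected
Step 8: +1 new -> 42 infected
Step 9: +0 new -> 42 infected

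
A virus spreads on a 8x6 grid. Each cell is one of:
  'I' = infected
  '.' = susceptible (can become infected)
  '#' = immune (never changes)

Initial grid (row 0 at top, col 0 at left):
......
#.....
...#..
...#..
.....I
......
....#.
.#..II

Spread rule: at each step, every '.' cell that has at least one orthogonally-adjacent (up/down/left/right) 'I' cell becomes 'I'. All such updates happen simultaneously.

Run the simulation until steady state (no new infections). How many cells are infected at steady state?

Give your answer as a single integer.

Step 0 (initial): 3 infected
Step 1: +5 new -> 8 infected
Step 2: +6 new -> 14 infected
Step 3: +5 new -> 19 infected
Step 4: +6 new -> 25 infected
Step 5: +7 new -> 32 infected
Step 6: +6 new -> 38 infected
Step 7: +3 new -> 41 infected
Step 8: +1 new -> 42 infected
Step 9: +1 new -> 43 infected
Step 10: +0 new -> 43 infected

Answer: 43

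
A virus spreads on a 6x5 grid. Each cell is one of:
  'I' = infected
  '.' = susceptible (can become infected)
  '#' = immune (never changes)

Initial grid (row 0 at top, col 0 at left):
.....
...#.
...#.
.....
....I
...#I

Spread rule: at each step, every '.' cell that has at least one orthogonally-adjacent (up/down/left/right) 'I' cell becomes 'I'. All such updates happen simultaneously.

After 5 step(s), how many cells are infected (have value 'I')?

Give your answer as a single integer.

Answer: 21

Derivation:
Step 0 (initial): 2 infected
Step 1: +2 new -> 4 infected
Step 2: +3 new -> 7 infected
Step 3: +4 new -> 11 infected
Step 4: +5 new -> 16 infected
Step 5: +5 new -> 21 infected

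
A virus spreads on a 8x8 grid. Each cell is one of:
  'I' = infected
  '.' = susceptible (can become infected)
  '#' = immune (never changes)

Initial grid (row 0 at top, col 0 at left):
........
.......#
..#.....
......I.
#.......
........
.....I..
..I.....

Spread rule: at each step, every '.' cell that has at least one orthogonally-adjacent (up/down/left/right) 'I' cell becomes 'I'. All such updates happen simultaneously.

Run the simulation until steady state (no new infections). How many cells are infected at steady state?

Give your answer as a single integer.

Step 0 (initial): 3 infected
Step 1: +11 new -> 14 infected
Step 2: +15 new -> 29 infected
Step 3: +11 new -> 40 infected
Step 4: +8 new -> 48 infected
Step 5: +3 new -> 51 infected
Step 6: +4 new -> 55 infected
Step 7: +3 new -> 58 infected
Step 8: +2 new -> 60 infected
Step 9: +1 new -> 61 infected
Step 10: +0 new -> 61 infected

Answer: 61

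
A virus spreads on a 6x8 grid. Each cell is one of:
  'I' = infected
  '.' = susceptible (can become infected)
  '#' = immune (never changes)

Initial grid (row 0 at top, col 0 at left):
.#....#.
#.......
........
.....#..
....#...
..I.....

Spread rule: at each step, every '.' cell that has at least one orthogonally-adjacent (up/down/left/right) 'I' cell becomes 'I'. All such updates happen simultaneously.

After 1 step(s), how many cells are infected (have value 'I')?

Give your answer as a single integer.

Step 0 (initial): 1 infected
Step 1: +3 new -> 4 infected

Answer: 4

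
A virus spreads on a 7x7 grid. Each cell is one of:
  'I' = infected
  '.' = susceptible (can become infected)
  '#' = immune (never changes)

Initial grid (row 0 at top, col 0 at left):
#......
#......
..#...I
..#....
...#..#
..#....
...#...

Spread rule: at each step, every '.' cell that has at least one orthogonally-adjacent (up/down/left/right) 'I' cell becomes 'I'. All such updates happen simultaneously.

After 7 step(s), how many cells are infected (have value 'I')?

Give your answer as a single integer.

Step 0 (initial): 1 infected
Step 1: +3 new -> 4 infected
Step 2: +4 new -> 8 infected
Step 3: +5 new -> 13 infected
Step 4: +5 new -> 18 infected
Step 5: +5 new -> 23 infected
Step 6: +5 new -> 28 infected
Step 7: +2 new -> 30 infected

Answer: 30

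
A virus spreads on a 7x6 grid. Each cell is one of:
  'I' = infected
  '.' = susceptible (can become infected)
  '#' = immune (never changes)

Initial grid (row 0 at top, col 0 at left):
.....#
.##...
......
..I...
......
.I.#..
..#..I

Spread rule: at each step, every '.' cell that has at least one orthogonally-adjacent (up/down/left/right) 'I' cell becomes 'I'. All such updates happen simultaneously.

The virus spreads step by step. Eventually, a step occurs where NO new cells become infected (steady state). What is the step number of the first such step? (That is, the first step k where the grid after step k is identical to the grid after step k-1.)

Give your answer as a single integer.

Step 0 (initial): 3 infected
Step 1: +10 new -> 13 infected
Step 2: +10 new -> 23 infected
Step 3: +5 new -> 28 infected
Step 4: +4 new -> 32 infected
Step 5: +4 new -> 36 infected
Step 6: +1 new -> 37 infected
Step 7: +0 new -> 37 infected

Answer: 7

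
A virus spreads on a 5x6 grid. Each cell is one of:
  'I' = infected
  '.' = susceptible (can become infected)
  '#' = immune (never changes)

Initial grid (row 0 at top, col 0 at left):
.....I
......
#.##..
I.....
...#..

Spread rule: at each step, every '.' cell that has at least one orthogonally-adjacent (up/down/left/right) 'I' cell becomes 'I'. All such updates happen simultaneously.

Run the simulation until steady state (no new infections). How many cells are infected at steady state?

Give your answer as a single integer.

Step 0 (initial): 2 infected
Step 1: +4 new -> 6 infected
Step 2: +6 new -> 12 infected
Step 3: +7 new -> 19 infected
Step 4: +5 new -> 24 infected
Step 5: +2 new -> 26 infected
Step 6: +0 new -> 26 infected

Answer: 26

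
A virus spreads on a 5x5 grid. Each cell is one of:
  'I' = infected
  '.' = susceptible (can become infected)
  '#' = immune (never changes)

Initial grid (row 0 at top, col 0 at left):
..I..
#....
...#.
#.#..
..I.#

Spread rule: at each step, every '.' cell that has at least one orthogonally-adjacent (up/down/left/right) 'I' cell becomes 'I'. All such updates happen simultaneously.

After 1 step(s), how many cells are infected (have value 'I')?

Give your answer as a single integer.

Answer: 7

Derivation:
Step 0 (initial): 2 infected
Step 1: +5 new -> 7 infected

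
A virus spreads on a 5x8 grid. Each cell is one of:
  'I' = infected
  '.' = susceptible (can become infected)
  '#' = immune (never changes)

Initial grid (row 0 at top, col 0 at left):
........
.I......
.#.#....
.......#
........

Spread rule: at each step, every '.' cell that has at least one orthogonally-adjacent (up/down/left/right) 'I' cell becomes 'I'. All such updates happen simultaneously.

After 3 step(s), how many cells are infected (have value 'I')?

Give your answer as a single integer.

Answer: 13

Derivation:
Step 0 (initial): 1 infected
Step 1: +3 new -> 4 infected
Step 2: +5 new -> 9 infected
Step 3: +4 new -> 13 infected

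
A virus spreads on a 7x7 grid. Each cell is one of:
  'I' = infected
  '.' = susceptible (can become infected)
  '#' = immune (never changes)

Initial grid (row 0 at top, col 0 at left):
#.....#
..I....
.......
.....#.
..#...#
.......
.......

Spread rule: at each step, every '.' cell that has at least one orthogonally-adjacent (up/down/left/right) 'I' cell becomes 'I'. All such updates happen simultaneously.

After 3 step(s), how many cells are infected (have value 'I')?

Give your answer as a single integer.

Step 0 (initial): 1 infected
Step 1: +4 new -> 5 infected
Step 2: +7 new -> 12 infected
Step 3: +6 new -> 18 infected

Answer: 18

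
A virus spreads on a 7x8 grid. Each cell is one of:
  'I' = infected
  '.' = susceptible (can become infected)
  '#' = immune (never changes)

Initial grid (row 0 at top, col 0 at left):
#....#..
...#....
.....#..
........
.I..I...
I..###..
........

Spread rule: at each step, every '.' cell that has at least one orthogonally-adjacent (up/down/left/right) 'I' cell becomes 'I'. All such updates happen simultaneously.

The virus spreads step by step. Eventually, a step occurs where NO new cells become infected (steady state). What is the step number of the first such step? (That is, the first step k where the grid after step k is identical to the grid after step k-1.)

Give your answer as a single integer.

Answer: 8

Derivation:
Step 0 (initial): 3 infected
Step 1: +8 new -> 11 infected
Step 2: +9 new -> 20 infected
Step 3: +9 new -> 29 infected
Step 4: +10 new -> 39 infected
Step 5: +7 new -> 46 infected
Step 6: +2 new -> 48 infected
Step 7: +1 new -> 49 infected
Step 8: +0 new -> 49 infected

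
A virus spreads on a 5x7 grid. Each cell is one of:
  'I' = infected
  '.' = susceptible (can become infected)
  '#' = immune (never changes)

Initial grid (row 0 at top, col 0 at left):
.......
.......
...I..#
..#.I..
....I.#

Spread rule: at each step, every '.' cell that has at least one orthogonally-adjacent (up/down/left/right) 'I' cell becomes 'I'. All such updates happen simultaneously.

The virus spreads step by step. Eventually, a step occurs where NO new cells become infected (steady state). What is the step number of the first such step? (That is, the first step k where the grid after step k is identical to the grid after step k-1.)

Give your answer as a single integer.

Step 0 (initial): 3 infected
Step 1: +7 new -> 10 infected
Step 2: +7 new -> 17 infected
Step 3: +7 new -> 24 infected
Step 4: +6 new -> 30 infected
Step 5: +2 new -> 32 infected
Step 6: +0 new -> 32 infected

Answer: 6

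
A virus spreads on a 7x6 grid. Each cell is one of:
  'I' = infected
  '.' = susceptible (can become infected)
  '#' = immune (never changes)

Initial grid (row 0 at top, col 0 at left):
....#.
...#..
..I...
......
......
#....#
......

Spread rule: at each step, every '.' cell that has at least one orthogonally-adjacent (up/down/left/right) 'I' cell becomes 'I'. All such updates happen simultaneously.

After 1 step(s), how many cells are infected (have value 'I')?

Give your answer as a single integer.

Answer: 5

Derivation:
Step 0 (initial): 1 infected
Step 1: +4 new -> 5 infected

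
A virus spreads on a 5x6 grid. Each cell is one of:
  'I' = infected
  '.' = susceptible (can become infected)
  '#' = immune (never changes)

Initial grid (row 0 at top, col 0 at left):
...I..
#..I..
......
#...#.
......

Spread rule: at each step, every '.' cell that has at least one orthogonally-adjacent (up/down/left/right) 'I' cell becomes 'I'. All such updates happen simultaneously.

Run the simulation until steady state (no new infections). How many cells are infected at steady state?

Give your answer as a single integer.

Step 0 (initial): 2 infected
Step 1: +5 new -> 7 infected
Step 2: +7 new -> 14 infected
Step 3: +5 new -> 19 infected
Step 4: +5 new -> 24 infected
Step 5: +2 new -> 26 infected
Step 6: +1 new -> 27 infected
Step 7: +0 new -> 27 infected

Answer: 27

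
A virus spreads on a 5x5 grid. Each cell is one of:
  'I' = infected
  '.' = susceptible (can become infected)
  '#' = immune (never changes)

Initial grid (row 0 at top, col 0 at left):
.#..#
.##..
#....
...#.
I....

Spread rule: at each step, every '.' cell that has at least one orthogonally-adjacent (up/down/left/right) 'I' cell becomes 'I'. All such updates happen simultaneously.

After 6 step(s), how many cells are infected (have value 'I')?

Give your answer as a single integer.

Answer: 14

Derivation:
Step 0 (initial): 1 infected
Step 1: +2 new -> 3 infected
Step 2: +2 new -> 5 infected
Step 3: +3 new -> 8 infected
Step 4: +2 new -> 10 infected
Step 5: +2 new -> 12 infected
Step 6: +2 new -> 14 infected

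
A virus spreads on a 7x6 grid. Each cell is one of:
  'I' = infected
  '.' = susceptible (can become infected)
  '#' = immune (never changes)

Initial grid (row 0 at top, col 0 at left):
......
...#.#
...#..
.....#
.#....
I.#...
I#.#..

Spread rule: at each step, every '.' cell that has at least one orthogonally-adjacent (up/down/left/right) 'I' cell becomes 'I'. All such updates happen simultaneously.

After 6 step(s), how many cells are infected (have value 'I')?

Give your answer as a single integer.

Step 0 (initial): 2 infected
Step 1: +2 new -> 4 infected
Step 2: +1 new -> 5 infected
Step 3: +2 new -> 7 infected
Step 4: +3 new -> 10 infected
Step 5: +5 new -> 15 infected
Step 6: +4 new -> 19 infected

Answer: 19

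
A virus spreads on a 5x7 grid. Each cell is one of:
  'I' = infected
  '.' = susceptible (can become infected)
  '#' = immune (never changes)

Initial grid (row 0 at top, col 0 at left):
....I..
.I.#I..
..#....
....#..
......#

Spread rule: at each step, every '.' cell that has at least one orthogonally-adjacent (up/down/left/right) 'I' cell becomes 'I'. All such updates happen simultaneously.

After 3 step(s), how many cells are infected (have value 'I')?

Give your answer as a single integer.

Step 0 (initial): 3 infected
Step 1: +8 new -> 11 infected
Step 2: +8 new -> 19 infected
Step 3: +6 new -> 25 infected

Answer: 25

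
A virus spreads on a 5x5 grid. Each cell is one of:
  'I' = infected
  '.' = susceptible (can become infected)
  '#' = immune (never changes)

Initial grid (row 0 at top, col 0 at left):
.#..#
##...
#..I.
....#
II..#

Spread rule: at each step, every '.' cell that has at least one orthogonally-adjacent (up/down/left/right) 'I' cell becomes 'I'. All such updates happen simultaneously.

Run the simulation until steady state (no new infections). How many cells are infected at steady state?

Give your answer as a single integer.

Answer: 17

Derivation:
Step 0 (initial): 3 infected
Step 1: +7 new -> 10 infected
Step 2: +6 new -> 16 infected
Step 3: +1 new -> 17 infected
Step 4: +0 new -> 17 infected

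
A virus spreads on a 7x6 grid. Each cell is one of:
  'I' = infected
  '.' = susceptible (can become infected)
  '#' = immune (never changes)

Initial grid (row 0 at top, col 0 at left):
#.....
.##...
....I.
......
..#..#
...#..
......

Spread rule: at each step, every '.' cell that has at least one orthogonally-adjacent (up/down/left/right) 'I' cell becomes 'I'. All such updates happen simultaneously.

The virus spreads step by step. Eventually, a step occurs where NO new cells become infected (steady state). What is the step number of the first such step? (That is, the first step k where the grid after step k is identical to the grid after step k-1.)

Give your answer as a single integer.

Answer: 9

Derivation:
Step 0 (initial): 1 infected
Step 1: +4 new -> 5 infected
Step 2: +7 new -> 12 infected
Step 3: +6 new -> 18 infected
Step 4: +5 new -> 23 infected
Step 5: +6 new -> 29 infected
Step 6: +3 new -> 32 infected
Step 7: +3 new -> 35 infected
Step 8: +1 new -> 36 infected
Step 9: +0 new -> 36 infected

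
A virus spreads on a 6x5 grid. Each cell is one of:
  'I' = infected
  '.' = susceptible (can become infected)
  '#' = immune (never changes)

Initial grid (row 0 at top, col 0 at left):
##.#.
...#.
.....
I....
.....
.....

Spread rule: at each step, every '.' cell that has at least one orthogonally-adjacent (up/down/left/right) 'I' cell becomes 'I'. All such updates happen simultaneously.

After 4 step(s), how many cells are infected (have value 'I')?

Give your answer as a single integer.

Answer: 19

Derivation:
Step 0 (initial): 1 infected
Step 1: +3 new -> 4 infected
Step 2: +5 new -> 9 infected
Step 3: +5 new -> 14 infected
Step 4: +5 new -> 19 infected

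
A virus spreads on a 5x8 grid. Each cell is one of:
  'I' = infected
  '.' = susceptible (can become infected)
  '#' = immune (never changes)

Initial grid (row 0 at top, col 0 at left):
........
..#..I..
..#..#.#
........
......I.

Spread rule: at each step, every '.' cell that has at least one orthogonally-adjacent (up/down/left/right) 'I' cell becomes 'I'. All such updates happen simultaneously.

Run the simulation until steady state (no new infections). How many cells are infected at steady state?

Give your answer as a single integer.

Answer: 36

Derivation:
Step 0 (initial): 2 infected
Step 1: +6 new -> 8 infected
Step 2: +9 new -> 17 infected
Step 3: +5 new -> 22 infected
Step 4: +3 new -> 25 infected
Step 5: +3 new -> 28 infected
Step 6: +4 new -> 32 infected
Step 7: +3 new -> 35 infected
Step 8: +1 new -> 36 infected
Step 9: +0 new -> 36 infected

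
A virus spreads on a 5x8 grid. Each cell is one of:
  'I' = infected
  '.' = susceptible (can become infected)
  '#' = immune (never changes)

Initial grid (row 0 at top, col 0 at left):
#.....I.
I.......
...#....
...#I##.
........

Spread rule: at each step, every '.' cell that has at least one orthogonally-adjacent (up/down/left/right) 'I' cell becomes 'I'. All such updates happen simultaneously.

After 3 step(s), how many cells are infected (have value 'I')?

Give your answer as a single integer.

Step 0 (initial): 3 infected
Step 1: +7 new -> 10 infected
Step 2: +12 new -> 22 infected
Step 3: +9 new -> 31 infected

Answer: 31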